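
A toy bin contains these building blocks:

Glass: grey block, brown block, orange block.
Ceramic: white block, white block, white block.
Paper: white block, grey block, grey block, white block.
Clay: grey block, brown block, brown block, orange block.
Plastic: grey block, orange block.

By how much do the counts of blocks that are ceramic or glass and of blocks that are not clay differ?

blocks that are ceramic or glass: 6. blocks that are not clay: 12.
|6 − 12| = 12 − 6 = 6.

6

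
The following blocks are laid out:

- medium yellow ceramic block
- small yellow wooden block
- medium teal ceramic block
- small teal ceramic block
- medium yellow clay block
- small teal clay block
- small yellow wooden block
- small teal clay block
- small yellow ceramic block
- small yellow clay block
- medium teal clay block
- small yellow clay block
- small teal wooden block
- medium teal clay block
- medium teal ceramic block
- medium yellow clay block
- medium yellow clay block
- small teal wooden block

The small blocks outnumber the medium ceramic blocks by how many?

small blocks: 10.
medium ceramic blocks: 3.
10 − 3 = 7.

7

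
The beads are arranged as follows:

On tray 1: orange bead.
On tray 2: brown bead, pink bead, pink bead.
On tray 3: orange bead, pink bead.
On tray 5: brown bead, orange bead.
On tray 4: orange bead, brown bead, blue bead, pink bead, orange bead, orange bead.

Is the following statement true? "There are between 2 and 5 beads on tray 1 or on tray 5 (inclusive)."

True

beads on tray 1 or on tray 5: 3.
The claim requires 2 ≤ 3 ≤ 5, which holds.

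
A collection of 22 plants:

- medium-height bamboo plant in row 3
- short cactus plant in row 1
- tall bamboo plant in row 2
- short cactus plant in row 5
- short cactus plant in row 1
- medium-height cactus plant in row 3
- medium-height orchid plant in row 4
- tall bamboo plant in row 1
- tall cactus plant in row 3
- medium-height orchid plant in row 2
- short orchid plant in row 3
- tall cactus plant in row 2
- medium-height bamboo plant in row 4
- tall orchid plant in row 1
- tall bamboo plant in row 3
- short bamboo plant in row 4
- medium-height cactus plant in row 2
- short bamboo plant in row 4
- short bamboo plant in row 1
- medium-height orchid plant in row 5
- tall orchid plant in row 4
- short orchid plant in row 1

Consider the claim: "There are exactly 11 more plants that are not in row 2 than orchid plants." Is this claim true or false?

True

|plants that are not in row 2| = 18.
|orchid plants| = 7.
The claim requires 18 − 7 (= 11) to equal 11, which holds.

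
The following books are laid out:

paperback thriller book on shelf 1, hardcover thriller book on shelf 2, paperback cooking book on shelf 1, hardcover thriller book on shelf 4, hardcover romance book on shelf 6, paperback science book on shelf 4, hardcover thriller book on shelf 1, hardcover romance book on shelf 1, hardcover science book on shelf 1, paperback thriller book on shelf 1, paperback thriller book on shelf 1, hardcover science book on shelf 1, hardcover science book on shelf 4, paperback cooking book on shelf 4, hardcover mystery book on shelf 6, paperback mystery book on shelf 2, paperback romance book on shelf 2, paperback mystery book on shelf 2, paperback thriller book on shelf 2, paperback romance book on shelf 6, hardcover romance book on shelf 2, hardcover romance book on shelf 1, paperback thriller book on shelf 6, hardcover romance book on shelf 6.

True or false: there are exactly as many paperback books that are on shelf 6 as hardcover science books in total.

There are 2 paperback books on shelf 6.
There are 3 hardcover science books.
The claim requires 2 = 3, which does not hold.

False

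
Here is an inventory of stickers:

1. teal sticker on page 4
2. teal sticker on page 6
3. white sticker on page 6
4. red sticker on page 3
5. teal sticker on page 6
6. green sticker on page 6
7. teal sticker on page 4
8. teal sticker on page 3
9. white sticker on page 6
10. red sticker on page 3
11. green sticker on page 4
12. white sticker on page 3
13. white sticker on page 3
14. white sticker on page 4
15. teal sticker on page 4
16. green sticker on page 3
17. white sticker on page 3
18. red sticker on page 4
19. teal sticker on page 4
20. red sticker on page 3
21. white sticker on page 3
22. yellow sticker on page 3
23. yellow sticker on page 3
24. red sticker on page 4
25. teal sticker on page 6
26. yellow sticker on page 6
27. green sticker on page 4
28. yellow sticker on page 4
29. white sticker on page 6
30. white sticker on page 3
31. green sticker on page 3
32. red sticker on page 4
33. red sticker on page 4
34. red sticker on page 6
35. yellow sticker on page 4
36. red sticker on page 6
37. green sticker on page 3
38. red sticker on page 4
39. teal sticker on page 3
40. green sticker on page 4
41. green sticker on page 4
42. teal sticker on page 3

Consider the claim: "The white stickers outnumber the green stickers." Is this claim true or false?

white stickers: 9.
green stickers: 8.
The claim requires 9 > 8, which holds.

True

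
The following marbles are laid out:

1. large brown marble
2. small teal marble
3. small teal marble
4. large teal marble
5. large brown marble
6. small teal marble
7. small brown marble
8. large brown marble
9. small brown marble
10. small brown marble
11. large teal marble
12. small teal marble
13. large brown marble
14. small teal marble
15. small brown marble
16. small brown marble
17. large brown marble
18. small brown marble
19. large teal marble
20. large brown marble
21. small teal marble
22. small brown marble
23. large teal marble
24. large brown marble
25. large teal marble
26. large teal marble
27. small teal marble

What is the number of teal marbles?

13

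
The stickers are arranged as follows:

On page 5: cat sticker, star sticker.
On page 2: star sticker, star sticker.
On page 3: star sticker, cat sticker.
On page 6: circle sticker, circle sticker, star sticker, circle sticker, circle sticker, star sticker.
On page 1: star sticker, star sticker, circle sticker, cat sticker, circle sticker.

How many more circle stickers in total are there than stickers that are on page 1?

1

circle stickers: 6.
stickers on page 1: 5.
6 − 5 = 1.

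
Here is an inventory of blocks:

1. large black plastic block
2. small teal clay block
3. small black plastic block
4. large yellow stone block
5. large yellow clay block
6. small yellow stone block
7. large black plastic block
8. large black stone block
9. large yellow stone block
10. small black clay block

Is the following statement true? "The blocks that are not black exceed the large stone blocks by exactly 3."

blocks that are not black: 5.
large stone blocks: 3.
The claim requires 5 − 3 (= 2) to equal 3, which does not hold.

False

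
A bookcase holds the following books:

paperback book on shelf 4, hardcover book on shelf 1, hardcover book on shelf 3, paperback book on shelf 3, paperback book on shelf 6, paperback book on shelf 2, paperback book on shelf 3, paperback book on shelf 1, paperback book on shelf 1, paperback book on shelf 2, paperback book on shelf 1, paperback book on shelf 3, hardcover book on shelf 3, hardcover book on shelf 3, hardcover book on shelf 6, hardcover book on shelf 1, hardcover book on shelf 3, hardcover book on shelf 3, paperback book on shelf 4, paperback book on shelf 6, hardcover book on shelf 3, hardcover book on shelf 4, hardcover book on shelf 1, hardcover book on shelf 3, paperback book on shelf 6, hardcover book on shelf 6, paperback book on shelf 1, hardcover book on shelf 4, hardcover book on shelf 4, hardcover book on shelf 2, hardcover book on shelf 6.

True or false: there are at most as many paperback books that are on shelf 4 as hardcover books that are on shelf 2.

There are 2 paperback books on shelf 4.
There is 1 hardcover book on shelf 2.
The claim requires 2 ≤ 1, which does not hold.

False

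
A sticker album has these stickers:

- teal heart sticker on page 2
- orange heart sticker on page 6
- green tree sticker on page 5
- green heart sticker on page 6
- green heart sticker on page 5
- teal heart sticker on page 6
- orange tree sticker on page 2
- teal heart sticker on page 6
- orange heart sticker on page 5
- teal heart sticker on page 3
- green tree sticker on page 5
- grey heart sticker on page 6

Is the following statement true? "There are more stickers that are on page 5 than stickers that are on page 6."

False

stickers on page 5: 4.
stickers on page 6: 5.
The claim requires 4 > 5, which does not hold.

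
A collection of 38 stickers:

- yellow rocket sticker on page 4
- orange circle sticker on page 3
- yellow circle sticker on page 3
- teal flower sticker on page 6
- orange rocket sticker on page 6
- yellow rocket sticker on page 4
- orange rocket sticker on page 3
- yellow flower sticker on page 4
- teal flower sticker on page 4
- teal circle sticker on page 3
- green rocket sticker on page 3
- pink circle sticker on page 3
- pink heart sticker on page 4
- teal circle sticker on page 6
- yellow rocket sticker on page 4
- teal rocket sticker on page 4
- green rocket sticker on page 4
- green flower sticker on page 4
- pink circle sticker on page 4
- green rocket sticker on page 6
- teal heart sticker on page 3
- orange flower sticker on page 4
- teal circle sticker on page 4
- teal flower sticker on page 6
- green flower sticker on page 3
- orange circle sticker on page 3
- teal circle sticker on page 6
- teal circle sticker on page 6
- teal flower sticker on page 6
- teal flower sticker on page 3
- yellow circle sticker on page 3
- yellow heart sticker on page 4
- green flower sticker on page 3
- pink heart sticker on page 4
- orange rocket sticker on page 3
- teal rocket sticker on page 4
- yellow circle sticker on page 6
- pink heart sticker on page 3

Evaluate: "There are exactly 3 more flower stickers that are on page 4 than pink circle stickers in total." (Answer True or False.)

flower stickers on page 4: 4.
pink circle stickers: 2.
The claim requires 4 − 2 (= 2) to equal 3, which does not hold.

False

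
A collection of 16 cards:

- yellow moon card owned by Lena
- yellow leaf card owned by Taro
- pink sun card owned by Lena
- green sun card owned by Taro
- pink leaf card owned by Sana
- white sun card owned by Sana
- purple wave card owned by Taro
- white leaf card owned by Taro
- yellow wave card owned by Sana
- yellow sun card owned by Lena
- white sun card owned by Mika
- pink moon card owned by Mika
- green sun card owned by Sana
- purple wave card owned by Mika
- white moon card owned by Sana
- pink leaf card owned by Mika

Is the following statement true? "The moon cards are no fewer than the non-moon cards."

False

|moon cards| = 3.
|non-moon cards| = 13.
The claim requires 3 ≥ 13, which does not hold.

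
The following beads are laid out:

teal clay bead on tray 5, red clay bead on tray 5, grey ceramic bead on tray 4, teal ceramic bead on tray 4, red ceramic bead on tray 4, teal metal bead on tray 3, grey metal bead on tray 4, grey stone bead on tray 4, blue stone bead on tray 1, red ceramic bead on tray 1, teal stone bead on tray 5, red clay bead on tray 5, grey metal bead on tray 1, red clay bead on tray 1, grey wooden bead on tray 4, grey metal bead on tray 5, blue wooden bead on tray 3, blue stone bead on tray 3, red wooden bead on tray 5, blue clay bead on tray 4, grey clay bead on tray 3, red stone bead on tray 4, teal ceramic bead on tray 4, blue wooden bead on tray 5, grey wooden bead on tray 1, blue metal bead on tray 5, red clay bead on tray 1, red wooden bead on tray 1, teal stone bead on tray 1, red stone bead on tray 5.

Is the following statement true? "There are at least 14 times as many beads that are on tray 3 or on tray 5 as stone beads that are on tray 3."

There are 13 beads on tray 3 or on tray 5.
There is 1 stone bead on tray 3.
The claim requires 13 ≥ 14 × 1 = 14, which does not hold.

False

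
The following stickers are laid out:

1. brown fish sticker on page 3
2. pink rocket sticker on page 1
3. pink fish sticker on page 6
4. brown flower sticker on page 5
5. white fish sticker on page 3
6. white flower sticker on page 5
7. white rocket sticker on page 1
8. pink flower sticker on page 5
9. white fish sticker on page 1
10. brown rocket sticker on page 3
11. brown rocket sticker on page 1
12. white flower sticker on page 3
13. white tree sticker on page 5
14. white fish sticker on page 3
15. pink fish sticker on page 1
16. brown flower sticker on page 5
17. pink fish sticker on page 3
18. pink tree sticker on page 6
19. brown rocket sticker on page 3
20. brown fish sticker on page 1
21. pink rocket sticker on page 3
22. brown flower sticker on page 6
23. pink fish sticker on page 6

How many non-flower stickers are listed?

17

Total stickers: 23; with the excluded value: 6; remaining 23 − 6 = 17.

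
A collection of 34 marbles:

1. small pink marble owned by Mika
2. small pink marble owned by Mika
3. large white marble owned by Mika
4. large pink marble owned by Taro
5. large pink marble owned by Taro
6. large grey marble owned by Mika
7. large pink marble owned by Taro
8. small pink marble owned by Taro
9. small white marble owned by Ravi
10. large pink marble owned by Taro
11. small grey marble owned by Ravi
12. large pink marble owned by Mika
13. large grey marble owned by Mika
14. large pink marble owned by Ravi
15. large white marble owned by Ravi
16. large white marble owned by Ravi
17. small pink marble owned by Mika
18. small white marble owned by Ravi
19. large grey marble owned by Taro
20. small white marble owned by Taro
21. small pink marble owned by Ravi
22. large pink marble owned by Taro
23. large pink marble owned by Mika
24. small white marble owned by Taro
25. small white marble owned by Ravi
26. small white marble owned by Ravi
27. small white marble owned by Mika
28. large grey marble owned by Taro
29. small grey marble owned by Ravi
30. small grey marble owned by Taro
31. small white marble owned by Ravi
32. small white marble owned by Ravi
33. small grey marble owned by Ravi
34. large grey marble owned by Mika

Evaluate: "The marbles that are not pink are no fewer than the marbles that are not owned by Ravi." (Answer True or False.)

True

|marbles that are not pink| = 21.
|marbles that are not owned by Ravi| = 21.
The claim requires 21 ≥ 21, which holds.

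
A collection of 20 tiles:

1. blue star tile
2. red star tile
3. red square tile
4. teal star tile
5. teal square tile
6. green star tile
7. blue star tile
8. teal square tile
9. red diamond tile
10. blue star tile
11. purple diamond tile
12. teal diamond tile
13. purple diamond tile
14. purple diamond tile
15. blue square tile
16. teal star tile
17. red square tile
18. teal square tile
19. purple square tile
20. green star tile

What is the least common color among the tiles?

Counts by color: teal 6, red 4, purple 4, blue 4, green 2.
The minimum is 2, held uniquely by green.

green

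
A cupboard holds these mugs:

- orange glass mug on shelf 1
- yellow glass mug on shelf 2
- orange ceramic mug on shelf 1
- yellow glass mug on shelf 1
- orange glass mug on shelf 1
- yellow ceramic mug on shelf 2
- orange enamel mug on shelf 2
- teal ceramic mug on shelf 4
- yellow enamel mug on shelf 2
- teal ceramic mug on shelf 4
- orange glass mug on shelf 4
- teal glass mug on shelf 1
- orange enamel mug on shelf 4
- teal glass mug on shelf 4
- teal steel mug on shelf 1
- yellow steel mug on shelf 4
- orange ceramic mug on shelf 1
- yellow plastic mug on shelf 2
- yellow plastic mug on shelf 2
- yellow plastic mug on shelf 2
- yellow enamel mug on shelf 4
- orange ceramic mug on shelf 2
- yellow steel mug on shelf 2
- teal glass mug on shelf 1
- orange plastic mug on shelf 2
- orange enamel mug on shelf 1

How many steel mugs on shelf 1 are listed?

1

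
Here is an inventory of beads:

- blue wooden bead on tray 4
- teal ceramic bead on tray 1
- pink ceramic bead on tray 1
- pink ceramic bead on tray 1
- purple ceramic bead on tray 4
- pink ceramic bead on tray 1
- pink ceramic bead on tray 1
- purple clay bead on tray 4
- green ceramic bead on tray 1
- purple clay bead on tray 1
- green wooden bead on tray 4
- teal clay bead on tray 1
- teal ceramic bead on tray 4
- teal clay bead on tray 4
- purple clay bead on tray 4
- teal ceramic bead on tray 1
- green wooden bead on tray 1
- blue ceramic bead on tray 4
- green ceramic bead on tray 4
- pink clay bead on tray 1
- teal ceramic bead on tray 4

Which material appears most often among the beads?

Counts by material: ceramic 12, clay 6, wooden 3.
The maximum is 12, held uniquely by ceramic.

ceramic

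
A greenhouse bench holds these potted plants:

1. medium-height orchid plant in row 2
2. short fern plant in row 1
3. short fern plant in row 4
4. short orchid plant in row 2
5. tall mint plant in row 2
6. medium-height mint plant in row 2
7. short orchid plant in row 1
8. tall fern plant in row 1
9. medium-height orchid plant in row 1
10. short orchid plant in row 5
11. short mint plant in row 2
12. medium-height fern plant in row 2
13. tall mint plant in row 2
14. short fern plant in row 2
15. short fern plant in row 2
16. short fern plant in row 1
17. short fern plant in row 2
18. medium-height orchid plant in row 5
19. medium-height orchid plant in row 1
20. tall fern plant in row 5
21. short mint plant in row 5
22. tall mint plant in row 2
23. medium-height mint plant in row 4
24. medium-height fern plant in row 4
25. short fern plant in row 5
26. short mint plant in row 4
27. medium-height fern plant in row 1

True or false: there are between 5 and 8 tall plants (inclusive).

True

|tall plants| = 5.
The claim requires 5 ≤ 5 ≤ 8, which holds.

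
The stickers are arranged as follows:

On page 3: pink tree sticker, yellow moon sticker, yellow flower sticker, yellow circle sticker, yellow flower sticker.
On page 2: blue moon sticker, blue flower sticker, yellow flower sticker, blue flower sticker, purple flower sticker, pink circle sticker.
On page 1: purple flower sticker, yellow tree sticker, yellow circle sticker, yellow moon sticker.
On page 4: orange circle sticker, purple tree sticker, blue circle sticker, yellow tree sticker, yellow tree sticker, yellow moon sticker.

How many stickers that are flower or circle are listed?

circle: 5; flower: 7; together 5 + 7 = 12.

12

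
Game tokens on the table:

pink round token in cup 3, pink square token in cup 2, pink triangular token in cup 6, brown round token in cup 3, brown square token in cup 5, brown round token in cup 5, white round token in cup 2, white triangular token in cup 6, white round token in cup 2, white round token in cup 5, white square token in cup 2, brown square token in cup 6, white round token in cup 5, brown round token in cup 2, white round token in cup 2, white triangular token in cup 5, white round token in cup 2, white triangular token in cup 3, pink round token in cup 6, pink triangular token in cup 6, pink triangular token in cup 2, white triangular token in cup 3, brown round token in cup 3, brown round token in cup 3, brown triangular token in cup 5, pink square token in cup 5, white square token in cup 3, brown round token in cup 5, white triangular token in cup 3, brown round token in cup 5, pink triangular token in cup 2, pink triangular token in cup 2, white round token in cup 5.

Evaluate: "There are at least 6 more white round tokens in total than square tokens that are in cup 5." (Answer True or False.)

False

|white round tokens| = 7.
|square tokens in cup 5| = 2.
The claim requires 7 − 2 = 5 ≥ 6, which does not hold.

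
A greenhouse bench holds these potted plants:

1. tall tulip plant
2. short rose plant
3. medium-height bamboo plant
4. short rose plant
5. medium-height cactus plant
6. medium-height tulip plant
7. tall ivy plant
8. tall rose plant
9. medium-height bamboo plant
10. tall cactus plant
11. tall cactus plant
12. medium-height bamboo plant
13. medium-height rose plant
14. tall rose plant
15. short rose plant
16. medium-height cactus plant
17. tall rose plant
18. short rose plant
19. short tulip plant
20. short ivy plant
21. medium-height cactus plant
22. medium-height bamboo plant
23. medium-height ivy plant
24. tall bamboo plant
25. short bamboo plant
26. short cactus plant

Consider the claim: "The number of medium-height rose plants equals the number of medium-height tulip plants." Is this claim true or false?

True

|medium-height rose plants| = 1.
|medium-height tulip plants| = 1.
The claim requires 1 = 1, which holds.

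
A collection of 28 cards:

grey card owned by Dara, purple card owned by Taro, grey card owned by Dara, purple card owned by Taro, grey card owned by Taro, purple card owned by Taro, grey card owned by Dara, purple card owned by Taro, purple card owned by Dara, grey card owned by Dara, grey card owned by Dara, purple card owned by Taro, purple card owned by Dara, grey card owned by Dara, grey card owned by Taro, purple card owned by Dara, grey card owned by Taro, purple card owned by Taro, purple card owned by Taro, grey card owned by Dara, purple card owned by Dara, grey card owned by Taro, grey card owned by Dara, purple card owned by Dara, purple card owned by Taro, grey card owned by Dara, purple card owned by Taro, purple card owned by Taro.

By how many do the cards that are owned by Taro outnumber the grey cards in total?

cards owned by Taro: 14.
grey cards: 13.
14 − 13 = 1.

1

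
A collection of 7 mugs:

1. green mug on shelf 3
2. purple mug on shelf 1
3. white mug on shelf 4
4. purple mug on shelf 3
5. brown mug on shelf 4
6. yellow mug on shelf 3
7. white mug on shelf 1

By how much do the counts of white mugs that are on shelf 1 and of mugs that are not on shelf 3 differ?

3

white mugs on shelf 1: 1. mugs that are not on shelf 3: 4.
|1 − 4| = 4 − 1 = 3.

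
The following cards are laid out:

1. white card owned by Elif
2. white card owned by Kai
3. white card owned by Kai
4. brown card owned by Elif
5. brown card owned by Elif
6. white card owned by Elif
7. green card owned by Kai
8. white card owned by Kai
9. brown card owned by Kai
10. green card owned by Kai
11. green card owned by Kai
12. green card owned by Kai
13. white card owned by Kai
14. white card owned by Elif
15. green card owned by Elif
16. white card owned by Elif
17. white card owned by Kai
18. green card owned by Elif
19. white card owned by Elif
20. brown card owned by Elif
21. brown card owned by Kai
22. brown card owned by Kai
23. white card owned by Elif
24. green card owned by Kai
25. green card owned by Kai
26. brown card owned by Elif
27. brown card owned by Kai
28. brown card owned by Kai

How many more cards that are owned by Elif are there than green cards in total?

cards owned by Elif: 12.
green cards: 8.
12 − 8 = 4.

4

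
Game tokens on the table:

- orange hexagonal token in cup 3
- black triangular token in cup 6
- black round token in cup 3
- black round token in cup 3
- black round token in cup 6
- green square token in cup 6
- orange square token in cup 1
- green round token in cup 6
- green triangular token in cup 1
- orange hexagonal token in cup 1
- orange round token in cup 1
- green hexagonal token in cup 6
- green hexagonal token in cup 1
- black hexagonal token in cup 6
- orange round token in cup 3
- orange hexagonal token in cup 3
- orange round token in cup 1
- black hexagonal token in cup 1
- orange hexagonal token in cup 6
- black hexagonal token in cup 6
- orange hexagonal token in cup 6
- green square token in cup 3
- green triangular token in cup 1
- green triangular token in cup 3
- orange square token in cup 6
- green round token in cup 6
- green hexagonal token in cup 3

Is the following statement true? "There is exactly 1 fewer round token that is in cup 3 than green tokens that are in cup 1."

round tokens in cup 3: 3.
green tokens in cup 1: 3.
The claim requires 3 − 3 (= 0) to equal 1, which does not hold.

False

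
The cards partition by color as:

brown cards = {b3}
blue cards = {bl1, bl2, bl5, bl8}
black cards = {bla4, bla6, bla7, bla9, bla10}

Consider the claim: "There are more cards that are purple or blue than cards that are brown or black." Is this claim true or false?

False

|cards that are purple or blue| = 4.
|cards that are brown or black| = 6.
The claim requires 4 > 6, which does not hold.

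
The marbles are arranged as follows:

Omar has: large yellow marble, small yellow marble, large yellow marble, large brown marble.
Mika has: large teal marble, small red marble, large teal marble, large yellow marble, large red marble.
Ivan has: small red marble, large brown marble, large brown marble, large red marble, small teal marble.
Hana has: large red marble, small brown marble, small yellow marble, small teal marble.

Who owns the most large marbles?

Counts by owner (restricted to large marbles): Mika→4, Ivan→3, Omar→3, Hana→1.
The maximum is 4, held uniquely by Mika.

Mika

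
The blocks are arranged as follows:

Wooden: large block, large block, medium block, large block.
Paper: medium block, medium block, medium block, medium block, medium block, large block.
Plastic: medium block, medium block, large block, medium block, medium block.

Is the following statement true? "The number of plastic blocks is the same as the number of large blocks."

There are 5 plastic blocks.
There are 5 large blocks.
The claim requires 5 = 5, which holds.

True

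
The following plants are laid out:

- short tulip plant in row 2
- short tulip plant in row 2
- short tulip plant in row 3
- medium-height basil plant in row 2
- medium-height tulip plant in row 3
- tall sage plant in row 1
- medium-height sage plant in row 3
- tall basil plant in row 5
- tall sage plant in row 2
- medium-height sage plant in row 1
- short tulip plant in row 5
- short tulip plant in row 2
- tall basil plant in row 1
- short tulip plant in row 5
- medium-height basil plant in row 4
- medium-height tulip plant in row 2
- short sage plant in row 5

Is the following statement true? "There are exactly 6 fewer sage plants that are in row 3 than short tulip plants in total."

There is 1 sage plant in row 3.
There are 6 short tulip plants.
The claim requires 6 − 1 (= 5) to equal 6, which does not hold.

False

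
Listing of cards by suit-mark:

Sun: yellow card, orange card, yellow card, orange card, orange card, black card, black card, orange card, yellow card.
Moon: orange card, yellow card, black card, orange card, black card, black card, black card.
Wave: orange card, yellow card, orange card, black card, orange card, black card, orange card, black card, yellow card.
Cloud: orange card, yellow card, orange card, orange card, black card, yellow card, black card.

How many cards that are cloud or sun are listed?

16

cloud: 7; sun: 9; together 7 + 9 = 16.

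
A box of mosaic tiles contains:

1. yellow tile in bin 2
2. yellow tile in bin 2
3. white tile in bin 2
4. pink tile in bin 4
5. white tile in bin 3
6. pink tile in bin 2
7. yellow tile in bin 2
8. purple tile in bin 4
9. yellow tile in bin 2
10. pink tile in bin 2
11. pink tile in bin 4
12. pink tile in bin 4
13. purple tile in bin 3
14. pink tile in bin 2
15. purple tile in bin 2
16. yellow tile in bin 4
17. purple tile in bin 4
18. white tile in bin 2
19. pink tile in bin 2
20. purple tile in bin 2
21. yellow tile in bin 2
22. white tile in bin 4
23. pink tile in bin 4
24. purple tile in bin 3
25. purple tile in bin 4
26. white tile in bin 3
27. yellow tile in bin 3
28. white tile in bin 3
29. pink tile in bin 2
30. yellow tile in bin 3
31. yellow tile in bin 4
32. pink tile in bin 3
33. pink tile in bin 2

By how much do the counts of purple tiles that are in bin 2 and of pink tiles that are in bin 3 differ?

1

purple tiles in bin 2: 2. pink tiles in bin 3: 1.
|2 − 1| = 2 − 1 = 1.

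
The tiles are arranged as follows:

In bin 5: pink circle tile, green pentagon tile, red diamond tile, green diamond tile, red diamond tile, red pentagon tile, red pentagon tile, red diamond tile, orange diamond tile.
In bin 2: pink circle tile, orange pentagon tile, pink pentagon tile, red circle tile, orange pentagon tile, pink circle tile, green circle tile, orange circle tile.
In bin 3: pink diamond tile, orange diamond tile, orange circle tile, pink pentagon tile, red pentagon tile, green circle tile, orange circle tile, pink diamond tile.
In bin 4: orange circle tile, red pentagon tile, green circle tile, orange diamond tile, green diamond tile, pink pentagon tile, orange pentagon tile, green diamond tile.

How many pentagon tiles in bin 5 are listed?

3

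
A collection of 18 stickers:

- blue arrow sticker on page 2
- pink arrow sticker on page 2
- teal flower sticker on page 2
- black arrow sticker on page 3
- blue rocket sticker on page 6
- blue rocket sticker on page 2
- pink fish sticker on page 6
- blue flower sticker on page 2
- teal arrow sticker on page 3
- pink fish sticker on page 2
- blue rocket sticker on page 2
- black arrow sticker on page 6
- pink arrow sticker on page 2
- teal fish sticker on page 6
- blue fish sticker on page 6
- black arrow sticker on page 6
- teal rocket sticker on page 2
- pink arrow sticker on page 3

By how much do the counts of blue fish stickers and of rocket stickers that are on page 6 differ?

blue fish stickers: 1. rocket stickers on page 6: 1.
|1 − 1| = 1 − 1 = 0.

0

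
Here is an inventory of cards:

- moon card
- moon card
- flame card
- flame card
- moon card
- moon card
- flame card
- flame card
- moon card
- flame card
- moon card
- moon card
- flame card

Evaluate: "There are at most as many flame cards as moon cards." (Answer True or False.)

True

|flame cards| = 6.
|moon cards| = 7.
The claim requires 6 ≤ 7, which holds.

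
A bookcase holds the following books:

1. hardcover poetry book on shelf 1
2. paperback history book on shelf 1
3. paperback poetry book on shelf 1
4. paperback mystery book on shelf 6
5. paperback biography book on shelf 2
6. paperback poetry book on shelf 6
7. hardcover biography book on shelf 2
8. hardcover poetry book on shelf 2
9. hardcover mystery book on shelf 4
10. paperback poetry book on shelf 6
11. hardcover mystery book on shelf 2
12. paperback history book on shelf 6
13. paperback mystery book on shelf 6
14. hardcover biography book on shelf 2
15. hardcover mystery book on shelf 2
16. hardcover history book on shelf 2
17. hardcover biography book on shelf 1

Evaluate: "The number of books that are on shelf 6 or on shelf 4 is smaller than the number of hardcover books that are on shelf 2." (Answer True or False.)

False

There are 6 books on shelf 6 or on shelf 4.
There are 6 hardcover books on shelf 2.
The claim requires 6 < 6, which does not hold.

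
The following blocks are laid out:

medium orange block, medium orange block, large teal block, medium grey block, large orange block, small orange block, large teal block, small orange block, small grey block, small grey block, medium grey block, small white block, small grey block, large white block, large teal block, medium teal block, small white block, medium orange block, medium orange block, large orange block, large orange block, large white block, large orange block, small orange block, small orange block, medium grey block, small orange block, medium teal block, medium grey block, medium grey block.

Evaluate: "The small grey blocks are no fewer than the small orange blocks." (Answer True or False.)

False

There are 3 small grey blocks.
There are 5 small orange blocks.
The claim requires 3 ≥ 5, which does not hold.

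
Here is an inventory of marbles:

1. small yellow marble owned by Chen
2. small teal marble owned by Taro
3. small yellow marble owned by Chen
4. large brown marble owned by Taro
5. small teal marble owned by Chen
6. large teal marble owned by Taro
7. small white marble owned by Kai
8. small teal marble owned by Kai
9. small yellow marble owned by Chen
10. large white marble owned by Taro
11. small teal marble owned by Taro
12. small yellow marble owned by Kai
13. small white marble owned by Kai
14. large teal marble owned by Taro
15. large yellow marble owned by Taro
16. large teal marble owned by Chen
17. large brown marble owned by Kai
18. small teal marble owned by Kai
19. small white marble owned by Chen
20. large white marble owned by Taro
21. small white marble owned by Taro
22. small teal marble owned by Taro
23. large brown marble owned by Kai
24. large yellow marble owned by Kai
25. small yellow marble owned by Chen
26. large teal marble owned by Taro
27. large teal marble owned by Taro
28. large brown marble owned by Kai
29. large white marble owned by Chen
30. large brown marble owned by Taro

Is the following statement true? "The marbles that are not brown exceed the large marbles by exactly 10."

True

|marbles that are not brown| = 25.
|large marbles| = 15.
The claim requires 25 − 15 (= 10) to equal 10, which holds.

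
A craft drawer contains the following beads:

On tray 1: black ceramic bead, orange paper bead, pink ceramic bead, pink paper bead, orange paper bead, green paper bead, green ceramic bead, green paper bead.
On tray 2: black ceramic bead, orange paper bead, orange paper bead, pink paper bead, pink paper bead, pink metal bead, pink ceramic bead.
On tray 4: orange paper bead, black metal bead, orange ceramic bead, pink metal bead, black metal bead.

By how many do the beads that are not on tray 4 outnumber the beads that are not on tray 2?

2

beads that are not on tray 4: 15.
beads that are not on tray 2: 13.
15 − 13 = 2.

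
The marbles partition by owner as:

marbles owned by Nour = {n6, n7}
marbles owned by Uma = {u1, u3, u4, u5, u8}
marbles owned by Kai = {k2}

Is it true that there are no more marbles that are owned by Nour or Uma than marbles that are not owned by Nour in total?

False

|marbles owned by Nour or Uma| = 7.
|marbles that are not owned by Nour| = 6.
The claim requires 7 ≤ 6, which does not hold.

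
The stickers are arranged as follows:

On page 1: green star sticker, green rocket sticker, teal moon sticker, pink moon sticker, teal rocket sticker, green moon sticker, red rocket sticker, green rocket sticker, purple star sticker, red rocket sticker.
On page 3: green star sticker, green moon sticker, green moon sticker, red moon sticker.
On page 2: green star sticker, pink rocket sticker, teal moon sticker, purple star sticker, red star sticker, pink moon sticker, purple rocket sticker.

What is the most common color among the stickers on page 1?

Counts by color (restricted to stickers on page 1): green 4, teal 2, red 2, pink 1, purple 1.
The maximum is 4, held uniquely by green.

green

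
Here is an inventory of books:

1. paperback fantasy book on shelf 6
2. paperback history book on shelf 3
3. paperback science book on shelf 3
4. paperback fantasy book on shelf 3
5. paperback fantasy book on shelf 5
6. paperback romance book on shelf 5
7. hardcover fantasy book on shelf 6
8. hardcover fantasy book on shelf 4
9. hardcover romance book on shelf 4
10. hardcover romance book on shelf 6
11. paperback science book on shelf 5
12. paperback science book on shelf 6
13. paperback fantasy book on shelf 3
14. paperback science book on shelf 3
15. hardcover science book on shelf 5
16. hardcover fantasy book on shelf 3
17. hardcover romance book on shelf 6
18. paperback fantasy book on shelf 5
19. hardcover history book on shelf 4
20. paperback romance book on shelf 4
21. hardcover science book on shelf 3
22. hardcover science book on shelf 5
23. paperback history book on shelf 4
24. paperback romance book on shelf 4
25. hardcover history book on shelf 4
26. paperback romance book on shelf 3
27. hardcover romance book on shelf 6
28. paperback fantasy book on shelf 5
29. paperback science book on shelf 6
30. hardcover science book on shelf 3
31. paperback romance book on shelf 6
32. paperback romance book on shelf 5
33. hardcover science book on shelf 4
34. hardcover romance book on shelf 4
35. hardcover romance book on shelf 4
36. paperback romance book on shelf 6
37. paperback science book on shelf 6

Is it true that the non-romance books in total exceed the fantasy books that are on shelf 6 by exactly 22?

True

There are 24 non-romance books.
There are 2 fantasy books on shelf 6.
The claim requires 24 − 2 (= 22) to equal 22, which holds.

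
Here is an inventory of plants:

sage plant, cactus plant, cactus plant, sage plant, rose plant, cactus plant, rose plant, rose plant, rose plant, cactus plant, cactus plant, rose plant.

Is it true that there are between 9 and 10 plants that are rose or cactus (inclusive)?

plants that are rose or cactus: 10.
The claim requires 9 ≤ 10 ≤ 10, which holds.

True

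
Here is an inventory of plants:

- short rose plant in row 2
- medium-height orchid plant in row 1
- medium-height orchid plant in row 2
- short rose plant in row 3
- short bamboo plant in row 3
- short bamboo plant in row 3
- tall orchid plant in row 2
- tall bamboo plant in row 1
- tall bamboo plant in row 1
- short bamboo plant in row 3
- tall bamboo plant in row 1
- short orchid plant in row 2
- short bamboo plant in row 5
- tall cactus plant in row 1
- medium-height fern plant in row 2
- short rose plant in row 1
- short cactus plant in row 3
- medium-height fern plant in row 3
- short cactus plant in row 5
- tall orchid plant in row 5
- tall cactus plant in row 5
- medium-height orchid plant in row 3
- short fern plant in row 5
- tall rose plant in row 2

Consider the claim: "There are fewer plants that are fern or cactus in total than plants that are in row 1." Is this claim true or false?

There are 7 plants that are fern or cactus.
There are 6 plants in row 1.
The claim requires 7 < 6, which does not hold.

False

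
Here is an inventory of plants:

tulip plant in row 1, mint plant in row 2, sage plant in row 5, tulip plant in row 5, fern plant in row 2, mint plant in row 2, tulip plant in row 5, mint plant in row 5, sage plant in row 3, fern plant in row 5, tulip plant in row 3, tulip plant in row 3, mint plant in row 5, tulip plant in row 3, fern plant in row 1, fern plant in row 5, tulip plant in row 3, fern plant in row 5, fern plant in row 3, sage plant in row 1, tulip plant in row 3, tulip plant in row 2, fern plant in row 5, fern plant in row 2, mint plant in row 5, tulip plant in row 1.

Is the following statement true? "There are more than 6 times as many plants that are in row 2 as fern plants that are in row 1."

False

|plants in row 2| = 5.
|fern plants in row 1| = 1.
The claim requires 5 > 6 × 1 = 6, which does not hold.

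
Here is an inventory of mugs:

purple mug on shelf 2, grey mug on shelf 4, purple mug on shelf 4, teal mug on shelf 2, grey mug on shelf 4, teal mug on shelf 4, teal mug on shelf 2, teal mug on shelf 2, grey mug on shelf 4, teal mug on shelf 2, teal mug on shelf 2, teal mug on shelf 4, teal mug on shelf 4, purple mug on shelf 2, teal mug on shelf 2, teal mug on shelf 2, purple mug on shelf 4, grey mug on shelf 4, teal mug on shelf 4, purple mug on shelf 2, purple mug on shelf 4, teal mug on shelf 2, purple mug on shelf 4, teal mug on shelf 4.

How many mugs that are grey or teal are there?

grey: 4; teal: 13; together 4 + 13 = 17.

17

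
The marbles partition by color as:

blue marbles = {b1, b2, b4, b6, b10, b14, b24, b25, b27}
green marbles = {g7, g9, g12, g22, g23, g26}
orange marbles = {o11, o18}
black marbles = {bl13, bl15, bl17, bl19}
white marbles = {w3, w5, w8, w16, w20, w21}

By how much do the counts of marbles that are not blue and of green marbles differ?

marbles that are not blue: 18. green marbles: 6.
|18 − 6| = 18 − 6 = 12.

12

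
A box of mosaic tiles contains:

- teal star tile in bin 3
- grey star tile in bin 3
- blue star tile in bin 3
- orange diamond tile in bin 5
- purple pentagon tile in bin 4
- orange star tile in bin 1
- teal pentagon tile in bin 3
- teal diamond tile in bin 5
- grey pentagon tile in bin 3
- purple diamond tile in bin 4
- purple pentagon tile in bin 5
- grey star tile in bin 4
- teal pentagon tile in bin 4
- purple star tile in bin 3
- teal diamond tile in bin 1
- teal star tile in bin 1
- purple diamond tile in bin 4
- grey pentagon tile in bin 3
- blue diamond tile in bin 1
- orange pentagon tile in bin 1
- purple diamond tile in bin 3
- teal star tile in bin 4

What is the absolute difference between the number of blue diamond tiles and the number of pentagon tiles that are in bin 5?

0

blue diamond tiles: 1. pentagon tiles in bin 5: 1.
|1 − 1| = 1 − 1 = 0.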